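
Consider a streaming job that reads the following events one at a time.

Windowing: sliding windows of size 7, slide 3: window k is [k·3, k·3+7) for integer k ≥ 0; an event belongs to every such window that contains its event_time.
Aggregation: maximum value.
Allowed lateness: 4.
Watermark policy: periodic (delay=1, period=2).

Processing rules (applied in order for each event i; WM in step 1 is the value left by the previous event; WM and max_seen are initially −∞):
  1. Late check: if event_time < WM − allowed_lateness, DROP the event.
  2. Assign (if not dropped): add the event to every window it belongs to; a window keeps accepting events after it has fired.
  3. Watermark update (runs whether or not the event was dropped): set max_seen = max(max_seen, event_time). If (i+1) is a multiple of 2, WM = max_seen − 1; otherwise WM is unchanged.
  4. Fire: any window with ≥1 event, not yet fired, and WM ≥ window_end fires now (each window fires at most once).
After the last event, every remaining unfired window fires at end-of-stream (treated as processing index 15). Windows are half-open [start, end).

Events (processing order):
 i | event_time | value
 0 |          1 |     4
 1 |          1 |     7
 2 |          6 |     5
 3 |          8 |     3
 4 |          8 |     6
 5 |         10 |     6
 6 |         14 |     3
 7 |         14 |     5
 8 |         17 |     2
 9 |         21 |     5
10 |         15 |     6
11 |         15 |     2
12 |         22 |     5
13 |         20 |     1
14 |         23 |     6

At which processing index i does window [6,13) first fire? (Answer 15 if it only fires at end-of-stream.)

7

i=0 t=1 v=4: → [0,7); WM=−∞
i=1 t=1 v=7: → [0,7); WM=0
i=2 t=6 v=5: → [6,13),[3,10),[0,7); WM=0
i=3 t=8 v=3: → [6,13),[3,10); WM=7; [0,7) fires=7
i=4 t=8 v=6: → [6,13),[3,10); WM=7
i=5 t=10 v=6: → [9,16),[6,13); WM=9
i=6 t=14 v=3: → [12,19),[9,16); WM=9
i=7 t=14 v=5: → [12,19),[9,16); WM=13; [3,10) fires=6 [6,13) fires=6
i=8 t=17 v=2: → [15,22),[12,19); WM=13
i=9 t=21 v=5: → [21,28),[18,25),[15,22); WM=20; [9,16) fires=6 [12,19) fires=5
i=10 t=15 v=6: DROP (t<20-4); WM=20
i=11 t=15 v=2: DROP (t<20-4); WM=20
i=12 t=22 v=5: → [21,28),[18,25); WM=20
i=13 t=20 v=1: → [18,25),[15,22); WM=21
i=14 t=23 v=6: → [21,28),[18,25); WM=21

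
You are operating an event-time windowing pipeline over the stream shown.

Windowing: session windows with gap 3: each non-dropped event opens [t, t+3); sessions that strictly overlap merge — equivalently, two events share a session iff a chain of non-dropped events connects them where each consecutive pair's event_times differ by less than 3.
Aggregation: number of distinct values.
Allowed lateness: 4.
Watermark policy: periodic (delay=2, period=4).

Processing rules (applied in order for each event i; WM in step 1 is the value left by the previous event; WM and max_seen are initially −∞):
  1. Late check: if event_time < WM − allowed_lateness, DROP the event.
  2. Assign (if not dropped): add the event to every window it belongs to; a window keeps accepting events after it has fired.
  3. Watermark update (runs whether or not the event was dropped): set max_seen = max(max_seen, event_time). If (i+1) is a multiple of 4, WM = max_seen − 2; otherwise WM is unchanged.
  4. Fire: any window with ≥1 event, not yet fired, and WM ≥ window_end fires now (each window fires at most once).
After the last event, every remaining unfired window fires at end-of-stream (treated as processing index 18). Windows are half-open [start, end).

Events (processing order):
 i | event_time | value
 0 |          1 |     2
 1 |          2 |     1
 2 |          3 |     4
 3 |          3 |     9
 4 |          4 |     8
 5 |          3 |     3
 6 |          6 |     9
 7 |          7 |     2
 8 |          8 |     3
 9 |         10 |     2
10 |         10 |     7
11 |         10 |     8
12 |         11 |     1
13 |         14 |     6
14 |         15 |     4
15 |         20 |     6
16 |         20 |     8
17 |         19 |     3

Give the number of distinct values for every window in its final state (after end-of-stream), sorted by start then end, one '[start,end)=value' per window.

i=0 t=1 v=2: → [1,4); WM=−∞
i=1 t=2 v=1: → [1,5); WM=−∞
i=2 t=3 v=4: → [1,6); WM=−∞
i=3 t=3 v=9: → [1,6); WM=1
i=4 t=4 v=8: → [1,7); WM=1
i=5 t=3 v=3: → [1,7); WM=1
i=6 t=6 v=9: → [1,9); WM=1
i=7 t=7 v=2: → [1,10); WM=5
i=8 t=8 v=3: → [1,11); WM=5
i=9 t=10 v=2: → [1,13); WM=5
i=10 t=10 v=7: → [1,13); WM=5
i=11 t=10 v=8: → [1,13); WM=8
i=12 t=11 v=1: → [1,14); WM=8
i=13 t=14 v=6: → [14,17); WM=8
i=14 t=15 v=4: → [14,18); WM=8
i=15 t=20 v=6: → [20,23); WM=18
i=16 t=20 v=8: → [20,23); WM=18
i=17 t=19 v=3: → [19,23); WM=18

[1,14)=7 [14,18)=2 [19,23)=3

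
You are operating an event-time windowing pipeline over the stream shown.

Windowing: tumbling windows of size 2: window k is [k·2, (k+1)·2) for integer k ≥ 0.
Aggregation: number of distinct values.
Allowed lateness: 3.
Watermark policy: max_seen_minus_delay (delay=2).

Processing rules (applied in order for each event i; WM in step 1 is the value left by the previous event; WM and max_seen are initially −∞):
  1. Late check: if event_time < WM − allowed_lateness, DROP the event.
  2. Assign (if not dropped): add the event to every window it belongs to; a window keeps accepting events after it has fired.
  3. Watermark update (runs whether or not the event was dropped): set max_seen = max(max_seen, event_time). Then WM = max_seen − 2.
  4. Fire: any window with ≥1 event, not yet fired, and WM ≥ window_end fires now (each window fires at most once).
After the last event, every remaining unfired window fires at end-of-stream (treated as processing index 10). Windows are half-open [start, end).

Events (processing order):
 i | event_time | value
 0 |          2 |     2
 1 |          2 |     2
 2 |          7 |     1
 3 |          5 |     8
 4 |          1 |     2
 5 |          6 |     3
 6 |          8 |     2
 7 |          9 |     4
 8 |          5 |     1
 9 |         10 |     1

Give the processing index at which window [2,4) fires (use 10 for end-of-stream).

i=0 t=2 v=2: → [2,4); WM=0
i=1 t=2 v=2: → [2,4); WM=0
i=2 t=7 v=1: → [6,8); WM=5; [2,4) fires=1
i=3 t=5 v=8: → [4,6); WM=5
i=4 t=1 v=2: DROP (t<5-3); WM=5
i=5 t=6 v=3: → [6,8); WM=5
i=6 t=8 v=2: → [8,10); WM=6; [4,6) fires=1
i=7 t=9 v=4: → [8,10); WM=7
i=8 t=5 v=1: → [4,6); WM=7
i=9 t=10 v=1: → [10,12); WM=8; [6,8) fires=2

2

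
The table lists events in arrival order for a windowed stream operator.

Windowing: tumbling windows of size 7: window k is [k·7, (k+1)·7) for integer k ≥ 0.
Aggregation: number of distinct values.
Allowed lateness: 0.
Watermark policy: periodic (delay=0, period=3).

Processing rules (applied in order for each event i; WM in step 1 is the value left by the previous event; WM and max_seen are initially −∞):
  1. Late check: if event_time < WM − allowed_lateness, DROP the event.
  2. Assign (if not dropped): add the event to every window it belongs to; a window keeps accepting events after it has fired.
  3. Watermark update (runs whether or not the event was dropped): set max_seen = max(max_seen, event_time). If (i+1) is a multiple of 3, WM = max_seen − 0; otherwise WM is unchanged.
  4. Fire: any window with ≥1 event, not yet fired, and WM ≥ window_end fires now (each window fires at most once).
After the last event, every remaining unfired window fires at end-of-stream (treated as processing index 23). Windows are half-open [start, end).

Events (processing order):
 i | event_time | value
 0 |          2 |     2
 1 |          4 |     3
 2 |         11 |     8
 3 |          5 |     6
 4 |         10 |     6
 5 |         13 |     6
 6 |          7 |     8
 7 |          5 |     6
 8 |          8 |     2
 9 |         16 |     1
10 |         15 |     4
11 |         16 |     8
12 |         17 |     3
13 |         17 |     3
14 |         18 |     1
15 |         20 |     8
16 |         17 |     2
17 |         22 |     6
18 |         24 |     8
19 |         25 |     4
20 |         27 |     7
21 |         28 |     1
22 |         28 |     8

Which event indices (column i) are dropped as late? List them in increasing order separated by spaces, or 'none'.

3 4 6 7 8 16

i=0 t=2 v=2: → [0,7); WM=−∞
i=1 t=4 v=3: → [0,7); WM=−∞
i=2 t=11 v=8: → [7,14); WM=11; [0,7) fires=2
i=3 t=5 v=6: DROP (t<11-0); WM=11
i=4 t=10 v=6: DROP (t<11-0); WM=11
i=5 t=13 v=6: → [7,14); WM=13
i=6 t=7 v=8: DROP (t<13-0); WM=13
i=7 t=5 v=6: DROP (t<13-0); WM=13
i=8 t=8 v=2: DROP (t<13-0); WM=13
i=9 t=16 v=1: → [14,21); WM=13
i=10 t=15 v=4: → [14,21); WM=13
i=11 t=16 v=8: → [14,21); WM=16; [7,14) fires=2
i=12 t=17 v=3: → [14,21); WM=16
i=13 t=17 v=3: → [14,21); WM=16
i=14 t=18 v=1: → [14,21); WM=18
i=15 t=20 v=8: → [14,21); WM=18
i=16 t=17 v=2: DROP (t<18-0); WM=18
i=17 t=22 v=6: → [21,28); WM=22; [14,21) fires=4
i=18 t=24 v=8: → [21,28); WM=22
i=19 t=25 v=4: → [21,28); WM=22
i=20 t=27 v=7: → [21,28); WM=27
i=21 t=28 v=1: → [28,35); WM=27
i=22 t=28 v=8: → [28,35); WM=27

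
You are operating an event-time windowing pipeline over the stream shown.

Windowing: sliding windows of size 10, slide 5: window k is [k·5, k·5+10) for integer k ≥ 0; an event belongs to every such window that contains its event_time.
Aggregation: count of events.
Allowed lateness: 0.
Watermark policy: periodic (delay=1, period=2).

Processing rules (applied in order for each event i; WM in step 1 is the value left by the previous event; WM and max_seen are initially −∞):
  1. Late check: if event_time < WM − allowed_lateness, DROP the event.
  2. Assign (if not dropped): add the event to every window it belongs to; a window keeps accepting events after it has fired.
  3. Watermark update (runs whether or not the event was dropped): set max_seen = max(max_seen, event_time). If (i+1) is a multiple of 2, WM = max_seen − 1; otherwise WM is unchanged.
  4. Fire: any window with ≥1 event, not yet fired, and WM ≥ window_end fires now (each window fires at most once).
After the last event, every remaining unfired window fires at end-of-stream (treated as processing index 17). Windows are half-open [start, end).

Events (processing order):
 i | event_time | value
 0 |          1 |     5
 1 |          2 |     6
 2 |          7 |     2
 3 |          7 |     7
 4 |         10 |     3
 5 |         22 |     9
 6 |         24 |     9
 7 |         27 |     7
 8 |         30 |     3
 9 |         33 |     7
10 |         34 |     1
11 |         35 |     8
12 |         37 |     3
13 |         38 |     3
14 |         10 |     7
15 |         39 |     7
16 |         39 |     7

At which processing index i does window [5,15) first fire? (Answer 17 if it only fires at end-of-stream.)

i=0 t=1 v=5: → [0,10); WM=−∞
i=1 t=2 v=6: → [0,10); WM=1
i=2 t=7 v=2: → [5,15),[0,10); WM=1
i=3 t=7 v=7: → [5,15),[0,10); WM=6
i=4 t=10 v=3: → [10,20),[5,15); WM=6
i=5 t=22 v=9: → [20,30),[15,25); WM=21; [0,10) fires=4 [5,15) fires=3 [10,20) fires=1
i=6 t=24 v=9: → [20,30),[15,25); WM=21
i=7 t=27 v=7: → [25,35),[20,30); WM=26; [15,25) fires=2
i=8 t=30 v=3: → [30,40),[25,35); WM=26
i=9 t=33 v=7: → [30,40),[25,35); WM=32; [20,30) fires=3
i=10 t=34 v=1: → [30,40),[25,35); WM=32
i=11 t=35 v=8: → [35,45),[30,40); WM=34
i=12 t=37 v=3: → [35,45),[30,40); WM=34
i=13 t=38 v=3: → [35,45),[30,40); WM=37; [25,35) fires=4
i=14 t=10 v=7: DROP (t<37-0); WM=37
i=15 t=39 v=7: → [35,45),[30,40); WM=38
i=16 t=39 v=7: → [35,45),[30,40); WM=38

5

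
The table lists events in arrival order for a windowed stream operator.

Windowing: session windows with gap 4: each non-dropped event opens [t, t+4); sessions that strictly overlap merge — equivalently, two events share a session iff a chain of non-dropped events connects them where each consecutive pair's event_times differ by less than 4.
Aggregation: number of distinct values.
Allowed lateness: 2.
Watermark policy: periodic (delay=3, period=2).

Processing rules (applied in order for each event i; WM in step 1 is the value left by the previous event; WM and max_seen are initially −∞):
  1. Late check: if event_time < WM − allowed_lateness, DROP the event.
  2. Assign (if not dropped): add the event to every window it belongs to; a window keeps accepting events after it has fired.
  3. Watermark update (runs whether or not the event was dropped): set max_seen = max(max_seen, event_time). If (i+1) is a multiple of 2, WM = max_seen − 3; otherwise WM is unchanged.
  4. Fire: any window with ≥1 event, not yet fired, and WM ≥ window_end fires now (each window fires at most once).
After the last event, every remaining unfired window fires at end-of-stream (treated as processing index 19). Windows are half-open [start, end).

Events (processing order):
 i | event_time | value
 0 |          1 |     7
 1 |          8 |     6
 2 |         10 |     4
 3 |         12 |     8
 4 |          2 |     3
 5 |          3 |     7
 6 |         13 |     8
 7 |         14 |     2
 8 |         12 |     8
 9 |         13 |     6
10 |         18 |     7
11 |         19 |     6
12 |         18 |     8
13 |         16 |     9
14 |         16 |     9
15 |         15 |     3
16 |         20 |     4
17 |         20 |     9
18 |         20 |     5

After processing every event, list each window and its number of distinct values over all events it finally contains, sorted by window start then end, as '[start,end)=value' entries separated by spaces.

[1,5)=1 [8,24)=8

i=0 t=1 v=7: → [1,5); WM=−∞
i=1 t=8 v=6: → [8,12); WM=5
i=2 t=10 v=4: → [8,14); WM=5
i=3 t=12 v=8: → [8,16); WM=9
i=4 t=2 v=3: DROP (t<9-2); WM=9
i=5 t=3 v=7: DROP (t<9-2); WM=9
i=6 t=13 v=8: → [8,17); WM=9
i=7 t=14 v=2: → [8,18); WM=11
i=8 t=12 v=8: → [8,18); WM=11
i=9 t=13 v=6: → [8,18); WM=11
i=10 t=18 v=7: → [18,22); WM=11
i=11 t=19 v=6: → [18,23); WM=16
i=12 t=18 v=8: → [18,23); WM=16
i=13 t=16 v=9: → [8,23); WM=16
i=14 t=16 v=9: → [8,23); WM=16
i=15 t=15 v=3: → [8,23); WM=16
i=16 t=20 v=4: → [8,24); WM=16
i=17 t=20 v=9: → [8,24); WM=17
i=18 t=20 v=5: → [8,24); WM=17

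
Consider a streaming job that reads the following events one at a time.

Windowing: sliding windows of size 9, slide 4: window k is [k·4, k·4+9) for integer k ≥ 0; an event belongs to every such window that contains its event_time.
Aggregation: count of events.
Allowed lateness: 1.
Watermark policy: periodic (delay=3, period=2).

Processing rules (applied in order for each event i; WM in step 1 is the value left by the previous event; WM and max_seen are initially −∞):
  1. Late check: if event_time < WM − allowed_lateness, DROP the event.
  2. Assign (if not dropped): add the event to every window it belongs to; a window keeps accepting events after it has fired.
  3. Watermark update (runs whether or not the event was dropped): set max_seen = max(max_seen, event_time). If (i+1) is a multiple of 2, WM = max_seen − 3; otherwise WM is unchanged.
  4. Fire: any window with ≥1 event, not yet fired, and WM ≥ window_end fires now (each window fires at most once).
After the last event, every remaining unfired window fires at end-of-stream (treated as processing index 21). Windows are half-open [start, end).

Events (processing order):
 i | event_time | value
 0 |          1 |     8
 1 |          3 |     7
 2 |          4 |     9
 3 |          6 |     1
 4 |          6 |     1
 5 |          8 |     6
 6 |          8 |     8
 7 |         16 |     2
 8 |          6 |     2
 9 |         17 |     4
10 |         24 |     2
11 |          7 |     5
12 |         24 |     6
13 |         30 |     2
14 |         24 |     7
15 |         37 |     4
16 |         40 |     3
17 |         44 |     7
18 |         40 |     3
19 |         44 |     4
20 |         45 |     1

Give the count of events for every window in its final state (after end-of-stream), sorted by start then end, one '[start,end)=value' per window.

[0,9)=7 [4,13)=5 [8,17)=3 [12,21)=2 [16,25)=4 [20,29)=2 [24,33)=3 [28,37)=1 [32,41)=3 [36,45)=5 [40,49)=5 [44,53)=3

i=0 t=1 v=8: → [0,9); WM=−∞
i=1 t=3 v=7: → [0,9); WM=0
i=2 t=4 v=9: → [4,13),[0,9); WM=0
i=3 t=6 v=1: → [4,13),[0,9); WM=3
i=4 t=6 v=1: → [4,13),[0,9); WM=3
i=5 t=8 v=6: → [8,17),[4,13),[0,9); WM=5
i=6 t=8 v=8: → [8,17),[4,13),[0,9); WM=5
i=7 t=16 v=2: → [16,25),[12,21),[8,17); WM=13; [0,9) fires=7 [4,13) fires=5
i=8 t=6 v=2: DROP (t<13-1); WM=13
i=9 t=17 v=4: → [16,25),[12,21); WM=14
i=10 t=24 v=2: → [24,33),[20,29),[16,25); WM=14
i=11 t=7 v=5: DROP (t<14-1); WM=21; [8,17) fires=3 [12,21) fires=2
i=12 t=24 v=6: → [24,33),[20,29),[16,25); WM=21
i=13 t=30 v=2: → [28,37),[24,33); WM=27; [16,25) fires=4
i=14 t=24 v=7: DROP (t<27-1); WM=27
i=15 t=37 v=4: → [36,45),[32,41); WM=34; [20,29) fires=2 [24,33) fires=3
i=16 t=40 v=3: → [40,49),[36,45),[32,41); WM=34
i=17 t=44 v=7: → [44,53),[40,49),[36,45); WM=41; [28,37) fires=1 [32,41) fires=2
i=18 t=40 v=3: → [40,49),[36,45),[32,41); WM=41
i=19 t=44 v=4: → [44,53),[40,49),[36,45); WM=41
i=20 t=45 v=1: → [44,53),[40,49); WM=41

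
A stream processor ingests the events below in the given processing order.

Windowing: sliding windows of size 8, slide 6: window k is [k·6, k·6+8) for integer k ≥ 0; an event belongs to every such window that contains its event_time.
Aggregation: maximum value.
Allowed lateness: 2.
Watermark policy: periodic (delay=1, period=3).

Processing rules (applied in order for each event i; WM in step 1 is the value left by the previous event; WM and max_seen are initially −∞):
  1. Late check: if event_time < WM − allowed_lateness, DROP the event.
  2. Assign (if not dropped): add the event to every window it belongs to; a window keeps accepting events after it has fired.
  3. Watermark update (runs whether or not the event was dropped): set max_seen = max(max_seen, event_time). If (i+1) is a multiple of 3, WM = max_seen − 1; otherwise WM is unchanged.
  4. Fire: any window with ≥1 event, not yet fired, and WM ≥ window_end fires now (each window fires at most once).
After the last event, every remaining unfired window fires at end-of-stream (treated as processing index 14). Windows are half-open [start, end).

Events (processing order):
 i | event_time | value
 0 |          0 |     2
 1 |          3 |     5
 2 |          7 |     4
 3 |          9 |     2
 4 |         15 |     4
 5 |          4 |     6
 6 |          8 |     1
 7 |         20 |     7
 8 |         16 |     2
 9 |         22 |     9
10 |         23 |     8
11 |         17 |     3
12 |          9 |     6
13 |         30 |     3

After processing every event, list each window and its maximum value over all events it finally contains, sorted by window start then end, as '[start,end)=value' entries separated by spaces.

i=0 t=0 v=2: → [0,8); WM=−∞
i=1 t=3 v=5: → [0,8); WM=−∞
i=2 t=7 v=4: → [6,14),[0,8); WM=6
i=3 t=9 v=2: → [6,14); WM=6
i=4 t=15 v=4: → [12,20); WM=6
i=5 t=4 v=6: → [0,8); WM=14; [0,8) fires=6 [6,14) fires=4
i=6 t=8 v=1: DROP (t<14-2); WM=14
i=7 t=20 v=7: → [18,26); WM=14
i=8 t=16 v=2: → [12,20); WM=19
i=9 t=22 v=9: → [18,26); WM=19
i=10 t=23 v=8: → [18,26); WM=19
i=11 t=17 v=3: → [12,20); WM=22; [12,20) fires=4
i=12 t=9 v=6: DROP (t<22-2); WM=22
i=13 t=30 v=3: → [30,38),[24,32); WM=22

[0,8)=6 [6,14)=4 [12,20)=4 [18,26)=9 [24,32)=3 [30,38)=3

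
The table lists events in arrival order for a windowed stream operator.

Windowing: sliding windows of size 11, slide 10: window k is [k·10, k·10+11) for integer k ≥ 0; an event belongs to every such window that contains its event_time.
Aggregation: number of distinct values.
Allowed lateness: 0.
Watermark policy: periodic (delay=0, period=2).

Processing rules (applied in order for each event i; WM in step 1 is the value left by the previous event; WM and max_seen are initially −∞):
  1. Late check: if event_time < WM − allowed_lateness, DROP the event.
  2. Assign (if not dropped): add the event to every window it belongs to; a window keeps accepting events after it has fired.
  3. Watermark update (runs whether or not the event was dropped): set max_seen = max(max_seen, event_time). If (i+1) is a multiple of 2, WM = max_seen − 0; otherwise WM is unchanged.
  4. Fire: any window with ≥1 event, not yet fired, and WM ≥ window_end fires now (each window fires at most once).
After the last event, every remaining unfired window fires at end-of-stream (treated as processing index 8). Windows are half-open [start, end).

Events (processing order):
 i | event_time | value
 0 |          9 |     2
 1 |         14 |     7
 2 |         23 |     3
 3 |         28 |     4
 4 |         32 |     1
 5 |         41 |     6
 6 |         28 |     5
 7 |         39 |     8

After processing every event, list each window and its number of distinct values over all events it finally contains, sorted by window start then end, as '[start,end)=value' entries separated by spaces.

[0,11)=1 [10,21)=1 [20,31)=2 [30,41)=1 [40,51)=1

i=0 t=9 v=2: → [0,11); WM=−∞
i=1 t=14 v=7: → [10,21); WM=14; [0,11) fires=1
i=2 t=23 v=3: → [20,31); WM=14
i=3 t=28 v=4: → [20,31); WM=28; [10,21) fires=1
i=4 t=32 v=1: → [30,41); WM=28
i=5 t=41 v=6: → [40,51); WM=41; [20,31) fires=2 [30,41) fires=1
i=6 t=28 v=5: DROP (t<41-0); WM=41
i=7 t=39 v=8: DROP (t<41-0); WM=41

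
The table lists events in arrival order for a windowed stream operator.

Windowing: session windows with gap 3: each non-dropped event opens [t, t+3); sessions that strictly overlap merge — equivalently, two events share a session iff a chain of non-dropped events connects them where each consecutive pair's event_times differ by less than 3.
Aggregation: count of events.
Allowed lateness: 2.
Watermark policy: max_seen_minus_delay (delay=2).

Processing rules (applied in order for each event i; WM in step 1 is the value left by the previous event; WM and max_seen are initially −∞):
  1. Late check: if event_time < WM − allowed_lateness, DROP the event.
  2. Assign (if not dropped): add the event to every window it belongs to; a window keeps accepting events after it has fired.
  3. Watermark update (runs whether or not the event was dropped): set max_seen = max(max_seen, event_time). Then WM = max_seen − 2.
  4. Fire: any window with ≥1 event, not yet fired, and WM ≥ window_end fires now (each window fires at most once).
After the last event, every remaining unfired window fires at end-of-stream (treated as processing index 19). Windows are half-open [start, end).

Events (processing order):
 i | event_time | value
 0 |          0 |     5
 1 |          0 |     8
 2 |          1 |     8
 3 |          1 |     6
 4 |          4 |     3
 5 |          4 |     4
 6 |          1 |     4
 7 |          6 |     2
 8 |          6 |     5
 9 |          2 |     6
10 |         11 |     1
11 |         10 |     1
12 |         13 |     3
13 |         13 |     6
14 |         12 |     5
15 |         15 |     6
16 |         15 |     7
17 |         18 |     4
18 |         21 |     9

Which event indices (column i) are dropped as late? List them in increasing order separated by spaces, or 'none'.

i=0 t=0 v=5: → [0,3); WM=-2
i=1 t=0 v=8: → [0,3); WM=-2
i=2 t=1 v=8: → [0,4); WM=-1
i=3 t=1 v=6: → [0,4); WM=-1
i=4 t=4 v=3: → [4,7); WM=2
i=5 t=4 v=4: → [4,7); WM=2
i=6 t=1 v=4: → [0,4); WM=2
i=7 t=6 v=2: → [4,9); WM=4
i=8 t=6 v=5: → [4,9); WM=4
i=9 t=2 v=6: → [0,9); WM=4
i=10 t=11 v=1: → [11,14); WM=9
i=11 t=10 v=1: → [10,14); WM=9
i=12 t=13 v=3: → [10,16); WM=11
i=13 t=13 v=6: → [10,16); WM=11
i=14 t=12 v=5: → [10,16); WM=11
i=15 t=15 v=6: → [10,18); WM=13
i=16 t=15 v=7: → [10,18); WM=13
i=17 t=18 v=4: → [18,21); WM=16
i=18 t=21 v=9: → [21,24); WM=19

none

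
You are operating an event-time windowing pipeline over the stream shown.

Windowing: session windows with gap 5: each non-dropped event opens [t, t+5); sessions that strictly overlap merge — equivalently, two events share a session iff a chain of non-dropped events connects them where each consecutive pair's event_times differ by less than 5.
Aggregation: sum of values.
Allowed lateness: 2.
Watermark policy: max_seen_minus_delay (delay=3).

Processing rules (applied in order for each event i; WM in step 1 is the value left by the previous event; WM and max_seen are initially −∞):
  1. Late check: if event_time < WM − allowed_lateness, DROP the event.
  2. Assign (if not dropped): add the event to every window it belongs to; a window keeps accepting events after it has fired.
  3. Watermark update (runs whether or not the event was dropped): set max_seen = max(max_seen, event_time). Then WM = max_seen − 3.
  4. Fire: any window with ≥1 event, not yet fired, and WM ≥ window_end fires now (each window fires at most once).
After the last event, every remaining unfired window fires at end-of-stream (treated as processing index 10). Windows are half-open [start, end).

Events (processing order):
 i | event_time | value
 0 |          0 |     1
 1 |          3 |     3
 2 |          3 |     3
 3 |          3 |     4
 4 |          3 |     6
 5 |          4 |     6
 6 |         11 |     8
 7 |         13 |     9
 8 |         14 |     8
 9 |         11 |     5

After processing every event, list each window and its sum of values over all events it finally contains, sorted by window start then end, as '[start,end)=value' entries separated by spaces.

i=0 t=0 v=1: → [0,5); WM=-3
i=1 t=3 v=3: → [0,8); WM=0
i=2 t=3 v=3: → [0,8); WM=0
i=3 t=3 v=4: → [0,8); WM=0
i=4 t=3 v=6: → [0,8); WM=0
i=5 t=4 v=6: → [0,9); WM=1
i=6 t=11 v=8: → [11,16); WM=8
i=7 t=13 v=9: → [11,18); WM=10
i=8 t=14 v=8: → [11,19); WM=11
i=9 t=11 v=5: → [11,19); WM=11

[0,9)=23 [11,19)=30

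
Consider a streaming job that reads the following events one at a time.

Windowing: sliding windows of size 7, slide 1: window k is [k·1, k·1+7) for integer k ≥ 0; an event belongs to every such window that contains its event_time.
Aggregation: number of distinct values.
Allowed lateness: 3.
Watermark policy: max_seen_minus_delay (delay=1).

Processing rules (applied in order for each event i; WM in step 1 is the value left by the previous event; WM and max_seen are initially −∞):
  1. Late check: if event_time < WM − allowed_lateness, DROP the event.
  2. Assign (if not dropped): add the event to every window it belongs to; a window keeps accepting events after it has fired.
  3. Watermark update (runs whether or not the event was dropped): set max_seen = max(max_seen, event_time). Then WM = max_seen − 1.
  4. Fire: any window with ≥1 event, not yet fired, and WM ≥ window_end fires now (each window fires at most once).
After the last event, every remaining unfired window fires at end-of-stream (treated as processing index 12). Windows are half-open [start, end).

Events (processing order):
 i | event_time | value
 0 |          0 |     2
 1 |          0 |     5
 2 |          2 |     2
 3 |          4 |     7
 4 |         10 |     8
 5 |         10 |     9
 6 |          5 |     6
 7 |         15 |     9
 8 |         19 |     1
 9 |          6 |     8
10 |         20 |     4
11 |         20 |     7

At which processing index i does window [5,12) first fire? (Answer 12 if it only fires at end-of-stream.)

7

i=0 t=0 v=2: → [0,7); WM=-1
i=1 t=0 v=5: → [0,7); WM=-1
i=2 t=2 v=2: → [2,9),[1,8),[0,7); WM=1
i=3 t=4 v=7: → [4,11),[3,10),[2,9),[1,8),[0,7); WM=3
i=4 t=10 v=8: → [10,17),[9,16),[8,15),[7,14),[6,13),[5,12),[4,11); WM=9; [0,7) fires=3 [1,8) fires=2 [2,9) fires=2
i=5 t=10 v=9: → [10,17),[9,16),[8,15),[7,14),[6,13),[5,12),[4,11); WM=9
i=6 t=5 v=6: DROP (t<9-3); WM=9
i=7 t=15 v=9: → [15,22),[14,21),[13,20),[12,19),[11,18),[10,17),[9,16); WM=14; [3,10) fires=1 [4,11) fires=3 [5,12) fires=2 [6,13) fires=2 [7,14) fires=2
i=8 t=19 v=1: → [19,26),[18,25),[17,24),[16,23),[15,22),[14,21),[13,20); WM=18; [8,15) fires=2 [9,16) fires=2 [10,17) fires=2 [11,18) fires=1
i=9 t=6 v=8: DROP (t<18-3); WM=18
i=10 t=20 v=4: → [20,27),[19,26),[18,25),[17,24),[16,23),[15,22),[14,21); WM=19; [12,19) fires=1
i=11 t=20 v=7: → [20,27),[19,26),[18,25),[17,24),[16,23),[15,22),[14,21); WM=19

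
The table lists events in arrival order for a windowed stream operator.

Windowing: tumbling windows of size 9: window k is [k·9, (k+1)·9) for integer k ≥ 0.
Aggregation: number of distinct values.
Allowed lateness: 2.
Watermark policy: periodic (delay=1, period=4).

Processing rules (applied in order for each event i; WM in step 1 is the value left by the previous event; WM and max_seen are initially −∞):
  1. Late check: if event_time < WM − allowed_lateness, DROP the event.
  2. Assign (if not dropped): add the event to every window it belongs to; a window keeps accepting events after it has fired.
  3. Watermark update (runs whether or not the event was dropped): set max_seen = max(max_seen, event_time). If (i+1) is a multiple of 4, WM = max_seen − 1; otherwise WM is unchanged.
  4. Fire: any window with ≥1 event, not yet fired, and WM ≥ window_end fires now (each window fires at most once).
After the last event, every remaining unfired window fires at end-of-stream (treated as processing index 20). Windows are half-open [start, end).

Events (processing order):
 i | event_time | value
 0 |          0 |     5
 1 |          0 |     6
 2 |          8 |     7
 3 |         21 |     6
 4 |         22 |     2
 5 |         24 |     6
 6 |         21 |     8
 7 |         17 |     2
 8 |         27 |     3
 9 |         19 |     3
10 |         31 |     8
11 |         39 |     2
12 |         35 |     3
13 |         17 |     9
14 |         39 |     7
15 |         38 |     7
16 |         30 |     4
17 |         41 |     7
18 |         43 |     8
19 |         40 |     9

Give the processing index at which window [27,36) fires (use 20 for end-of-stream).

i=0 t=0 v=5: → [0,9); WM=−∞
i=1 t=0 v=6: → [0,9); WM=−∞
i=2 t=8 v=7: → [0,9); WM=−∞
i=3 t=21 v=6: → [18,27); WM=20; [0,9) fires=3
i=4 t=22 v=2: → [18,27); WM=20
i=5 t=24 v=6: → [18,27); WM=20
i=6 t=21 v=8: → [18,27); WM=20
i=7 t=17 v=2: DROP (t<20-2); WM=23
i=8 t=27 v=3: → [27,36); WM=23
i=9 t=19 v=3: DROP (t<23-2); WM=23
i=10 t=31 v=8: → [27,36); WM=23
i=11 t=39 v=2: → [36,45); WM=38; [18,27) fires=3 [27,36) fires=2
i=12 t=35 v=3: DROP (t<38-2); WM=38
i=13 t=17 v=9: DROP (t<38-2); WM=38
i=14 t=39 v=7: → [36,45); WM=38
i=15 t=38 v=7: → [36,45); WM=38
i=16 t=30 v=4: DROP (t<38-2); WM=38
i=17 t=41 v=7: → [36,45); WM=38
i=18 t=43 v=8: → [36,45); WM=38
i=19 t=40 v=9: → [36,45); WM=42

11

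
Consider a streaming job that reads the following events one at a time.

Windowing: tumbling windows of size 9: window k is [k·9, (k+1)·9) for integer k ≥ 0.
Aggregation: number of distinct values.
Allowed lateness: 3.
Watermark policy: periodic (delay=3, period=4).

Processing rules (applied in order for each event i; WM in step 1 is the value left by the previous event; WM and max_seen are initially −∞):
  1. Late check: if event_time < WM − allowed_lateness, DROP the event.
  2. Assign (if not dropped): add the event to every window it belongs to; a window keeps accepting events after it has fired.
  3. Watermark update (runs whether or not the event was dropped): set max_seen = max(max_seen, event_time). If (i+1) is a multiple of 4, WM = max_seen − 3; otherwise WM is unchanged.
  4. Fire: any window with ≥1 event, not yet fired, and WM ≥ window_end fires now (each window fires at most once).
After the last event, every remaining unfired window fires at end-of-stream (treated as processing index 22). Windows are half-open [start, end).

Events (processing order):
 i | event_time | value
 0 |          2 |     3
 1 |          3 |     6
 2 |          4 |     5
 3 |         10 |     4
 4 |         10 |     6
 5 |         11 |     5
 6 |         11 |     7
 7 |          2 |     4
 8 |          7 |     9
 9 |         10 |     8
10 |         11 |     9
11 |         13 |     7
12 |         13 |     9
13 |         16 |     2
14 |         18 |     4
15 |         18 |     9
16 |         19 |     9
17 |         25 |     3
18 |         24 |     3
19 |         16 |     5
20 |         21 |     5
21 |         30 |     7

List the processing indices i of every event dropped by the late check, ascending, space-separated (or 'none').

7

i=0 t=2 v=3: → [0,9); WM=−∞
i=1 t=3 v=6: → [0,9); WM=−∞
i=2 t=4 v=5: → [0,9); WM=−∞
i=3 t=10 v=4: → [9,18); WM=7
i=4 t=10 v=6: → [9,18); WM=7
i=5 t=11 v=5: → [9,18); WM=7
i=6 t=11 v=7: → [9,18); WM=7
i=7 t=2 v=4: DROP (t<7-3); WM=8
i=8 t=7 v=9: → [0,9); WM=8
i=9 t=10 v=8: → [9,18); WM=8
i=10 t=11 v=9: → [9,18); WM=8
i=11 t=13 v=7: → [9,18); WM=10; [0,9) fires=4
i=12 t=13 v=9: → [9,18); WM=10
i=13 t=16 v=2: → [9,18); WM=10
i=14 t=18 v=4: → [18,27); WM=10
i=15 t=18 v=9: → [18,27); WM=15
i=16 t=19 v=9: → [18,27); WM=15
i=17 t=25 v=3: → [18,27); WM=15
i=18 t=24 v=3: → [18,27); WM=15
i=19 t=16 v=5: → [9,18); WM=22; [9,18) fires=7
i=20 t=21 v=5: → [18,27); WM=22
i=21 t=30 v=7: → [27,36); WM=22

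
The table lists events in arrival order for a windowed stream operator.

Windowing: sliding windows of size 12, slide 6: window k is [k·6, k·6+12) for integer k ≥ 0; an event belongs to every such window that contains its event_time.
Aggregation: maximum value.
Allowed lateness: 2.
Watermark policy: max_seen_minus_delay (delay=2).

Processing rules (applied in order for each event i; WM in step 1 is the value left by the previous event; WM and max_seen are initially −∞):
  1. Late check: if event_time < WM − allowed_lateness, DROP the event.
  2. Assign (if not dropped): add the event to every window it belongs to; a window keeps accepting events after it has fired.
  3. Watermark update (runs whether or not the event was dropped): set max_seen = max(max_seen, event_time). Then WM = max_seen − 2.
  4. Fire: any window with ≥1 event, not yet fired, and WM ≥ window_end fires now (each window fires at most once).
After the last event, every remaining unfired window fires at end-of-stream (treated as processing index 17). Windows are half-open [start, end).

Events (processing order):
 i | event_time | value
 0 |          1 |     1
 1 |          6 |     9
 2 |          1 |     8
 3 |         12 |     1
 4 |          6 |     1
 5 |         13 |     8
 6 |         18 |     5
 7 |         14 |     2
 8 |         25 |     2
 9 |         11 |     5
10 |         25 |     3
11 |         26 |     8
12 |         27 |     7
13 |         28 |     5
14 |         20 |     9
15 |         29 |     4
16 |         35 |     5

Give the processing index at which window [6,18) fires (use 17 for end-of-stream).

8

i=0 t=1 v=1: → [0,12); WM=-1
i=1 t=6 v=9: → [6,18),[0,12); WM=4
i=2 t=1 v=8: DROP (t<4-2); WM=4
i=3 t=12 v=1: → [12,24),[6,18); WM=10
i=4 t=6 v=1: DROP (t<10-2); WM=10
i=5 t=13 v=8: → [12,24),[6,18); WM=11
i=6 t=18 v=5: → [18,30),[12,24); WM=16; [0,12) fires=9
i=7 t=14 v=2: → [12,24),[6,18); WM=16
i=8 t=25 v=2: → [24,36),[18,30); WM=23; [6,18) fires=9
i=9 t=11 v=5: DROP (t<23-2); WM=23
i=10 t=25 v=3: → [24,36),[18,30); WM=23
i=11 t=26 v=8: → [24,36),[18,30); WM=24; [12,24) fires=8
i=12 t=27 v=7: → [24,36),[18,30); WM=25
i=13 t=28 v=5: → [24,36),[18,30); WM=26
i=14 t=20 v=9: DROP (t<26-2); WM=26
i=15 t=29 v=4: → [24,36),[18,30); WM=27
i=16 t=35 v=5: → [30,42),[24,36); WM=33; [18,30) fires=8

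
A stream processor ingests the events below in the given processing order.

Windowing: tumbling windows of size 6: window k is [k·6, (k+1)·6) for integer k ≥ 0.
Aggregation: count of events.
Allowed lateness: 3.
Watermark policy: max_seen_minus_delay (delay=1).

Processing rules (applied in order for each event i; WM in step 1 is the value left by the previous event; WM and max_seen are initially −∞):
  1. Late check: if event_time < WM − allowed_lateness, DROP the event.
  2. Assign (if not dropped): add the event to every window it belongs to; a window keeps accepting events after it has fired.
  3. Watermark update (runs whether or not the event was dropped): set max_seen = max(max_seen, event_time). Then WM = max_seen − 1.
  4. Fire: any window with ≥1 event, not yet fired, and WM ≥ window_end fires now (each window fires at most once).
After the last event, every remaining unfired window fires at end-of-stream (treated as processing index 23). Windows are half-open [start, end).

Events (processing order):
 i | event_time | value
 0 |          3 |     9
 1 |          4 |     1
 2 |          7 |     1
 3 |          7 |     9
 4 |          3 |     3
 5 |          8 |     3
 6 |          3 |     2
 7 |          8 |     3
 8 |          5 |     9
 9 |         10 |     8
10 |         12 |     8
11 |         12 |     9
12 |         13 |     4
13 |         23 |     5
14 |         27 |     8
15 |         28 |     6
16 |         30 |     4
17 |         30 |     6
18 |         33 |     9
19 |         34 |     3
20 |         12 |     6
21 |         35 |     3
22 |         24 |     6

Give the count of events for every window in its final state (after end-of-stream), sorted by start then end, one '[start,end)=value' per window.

[0,6)=4 [6,12)=5 [12,18)=3 [18,24)=1 [24,30)=2 [30,36)=5

i=0 t=3 v=9: → [0,6); WM=2
i=1 t=4 v=1: → [0,6); WM=3
i=2 t=7 v=1: → [6,12); WM=6; [0,6) fires=2
i=3 t=7 v=9: → [6,12); WM=6
i=4 t=3 v=3: → [0,6); WM=6
i=5 t=8 v=3: → [6,12); WM=7
i=6 t=3 v=2: DROP (t<7-3); WM=7
i=7 t=8 v=3: → [6,12); WM=7
i=8 t=5 v=9: → [0,6); WM=7
i=9 t=10 v=8: → [6,12); WM=9
i=10 t=12 v=8: → [12,18); WM=11
i=11 t=12 v=9: → [12,18); WM=11
i=12 t=13 v=4: → [12,18); WM=12; [6,12) fires=5
i=13 t=23 v=5: → [18,24); WM=22; [12,18) fires=3
i=14 t=27 v=8: → [24,30); WM=26; [18,24) fires=1
i=15 t=28 v=6: → [24,30); WM=27
i=16 t=30 v=4: → [30,36); WM=29
i=17 t=30 v=6: → [30,36); WM=29
i=18 t=33 v=9: → [30,36); WM=32; [24,30) fires=2
i=19 t=34 v=3: → [30,36); WM=33
i=20 t=12 v=6: DROP (t<33-3); WM=33
i=21 t=35 v=3: → [30,36); WM=34
i=22 t=24 v=6: DROP (t<34-3); WM=34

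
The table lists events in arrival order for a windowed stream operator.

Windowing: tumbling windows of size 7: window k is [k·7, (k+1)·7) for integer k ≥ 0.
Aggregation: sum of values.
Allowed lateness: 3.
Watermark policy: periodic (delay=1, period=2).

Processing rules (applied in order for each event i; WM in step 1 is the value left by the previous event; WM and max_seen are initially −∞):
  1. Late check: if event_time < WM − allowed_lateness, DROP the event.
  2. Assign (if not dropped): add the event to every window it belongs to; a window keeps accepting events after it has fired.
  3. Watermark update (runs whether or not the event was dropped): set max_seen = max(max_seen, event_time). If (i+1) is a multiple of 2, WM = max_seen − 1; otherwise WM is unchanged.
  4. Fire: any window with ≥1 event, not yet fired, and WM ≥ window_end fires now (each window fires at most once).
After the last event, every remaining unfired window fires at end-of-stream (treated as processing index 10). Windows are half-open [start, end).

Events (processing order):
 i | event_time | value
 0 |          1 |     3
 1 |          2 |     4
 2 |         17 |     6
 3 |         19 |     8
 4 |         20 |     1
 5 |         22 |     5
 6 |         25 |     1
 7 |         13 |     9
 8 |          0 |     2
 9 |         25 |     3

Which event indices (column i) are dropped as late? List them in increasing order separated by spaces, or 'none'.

7 8

i=0 t=1 v=3: → [0,7); WM=−∞
i=1 t=2 v=4: → [0,7); WM=1
i=2 t=17 v=6: → [14,21); WM=1
i=3 t=19 v=8: → [14,21); WM=18; [0,7) fires=7
i=4 t=20 v=1: → [14,21); WM=18
i=5 t=22 v=5: → [21,28); WM=21; [14,21) fires=15
i=6 t=25 v=1: → [21,28); WM=21
i=7 t=13 v=9: DROP (t<21-3); WM=24
i=8 t=0 v=2: DROP (t<24-3); WM=24
i=9 t=25 v=3: → [21,28); WM=24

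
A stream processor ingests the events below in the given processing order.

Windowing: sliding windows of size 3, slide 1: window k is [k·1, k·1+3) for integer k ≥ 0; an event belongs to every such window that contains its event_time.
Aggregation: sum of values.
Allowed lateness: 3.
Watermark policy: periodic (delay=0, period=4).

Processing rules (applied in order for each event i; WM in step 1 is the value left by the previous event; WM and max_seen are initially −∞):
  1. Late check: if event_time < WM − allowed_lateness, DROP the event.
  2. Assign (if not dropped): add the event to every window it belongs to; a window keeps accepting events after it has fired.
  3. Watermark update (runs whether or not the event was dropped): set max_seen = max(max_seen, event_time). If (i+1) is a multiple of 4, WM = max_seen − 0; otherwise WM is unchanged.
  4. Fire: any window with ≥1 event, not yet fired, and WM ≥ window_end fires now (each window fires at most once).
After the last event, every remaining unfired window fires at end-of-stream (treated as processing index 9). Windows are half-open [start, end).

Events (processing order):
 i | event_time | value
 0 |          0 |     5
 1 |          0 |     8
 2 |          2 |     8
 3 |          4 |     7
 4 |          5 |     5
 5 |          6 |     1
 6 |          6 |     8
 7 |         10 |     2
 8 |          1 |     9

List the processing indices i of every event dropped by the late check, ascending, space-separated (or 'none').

8

i=0 t=0 v=5: → [0,3); WM=−∞
i=1 t=0 v=8: → [0,3); WM=−∞
i=2 t=2 v=8: → [2,5),[1,4),[0,3); WM=−∞
i=3 t=4 v=7: → [4,7),[3,6),[2,5); WM=4; [0,3) fires=21 [1,4) fires=8
i=4 t=5 v=5: → [5,8),[4,7),[3,6); WM=4
i=5 t=6 v=1: → [6,9),[5,8),[4,7); WM=4
i=6 t=6 v=8: → [6,9),[5,8),[4,7); WM=4
i=7 t=10 v=2: → [10,13),[9,12),[8,11); WM=10; [2,5) fires=15 [3,6) fires=12 [4,7) fires=21 [5,8) fires=14 [6,9) fires=9
i=8 t=1 v=9: DROP (t<10-3); WM=10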